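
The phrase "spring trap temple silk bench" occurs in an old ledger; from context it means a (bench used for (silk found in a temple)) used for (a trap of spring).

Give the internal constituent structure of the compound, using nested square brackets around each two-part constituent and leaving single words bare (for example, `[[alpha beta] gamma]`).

[[spring trap] [[temple silk] bench]]

The outermost head in the paraphrase is "bench" (specifically "temple silk bench"), modified by "spring trap".
Inside "spring trap": head "trap", modifier "spring".
Inside "temple silk bench": head "bench", modifier "temple silk".
Inside "temple silk": head "silk", modifier "temple".
So the structure is [[spring trap] [[temple silk] bench]].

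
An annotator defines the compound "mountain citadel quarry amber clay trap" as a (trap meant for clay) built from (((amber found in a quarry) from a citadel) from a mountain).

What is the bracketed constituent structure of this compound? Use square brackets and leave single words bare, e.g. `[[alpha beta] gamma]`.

Overall it is a kind of trap (specifically "clay trap"); the modifier is "mountain citadel quarry amber".
Within "mountain citadel quarry amber", the head is "amber" (specifically "citadel quarry amber") and the modifier is "mountain".
Within "citadel quarry amber", the head is "amber" (specifically "quarry amber") and the modifier is "citadel".
Within "quarry amber", the head is "amber" and the modifier is "quarry".
Within "clay trap", the head is "trap" and the modifier is "clay".
Assembled: [[mountain [citadel [quarry amber]]] [clay trap]].

[[mountain [citadel [quarry amber]]] [clay trap]]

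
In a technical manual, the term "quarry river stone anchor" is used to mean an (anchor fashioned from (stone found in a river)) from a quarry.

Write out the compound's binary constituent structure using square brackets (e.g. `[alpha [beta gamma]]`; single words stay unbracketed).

At the top level: head "anchor" (specifically "river stone anchor"); modifier "quarry".
"river stone anchor" → head "anchor", modifier "river stone".
"river stone" → head "stone", modifier "river".
Assembled: [quarry [[river stone] anchor]].

[quarry [[river stone] anchor]]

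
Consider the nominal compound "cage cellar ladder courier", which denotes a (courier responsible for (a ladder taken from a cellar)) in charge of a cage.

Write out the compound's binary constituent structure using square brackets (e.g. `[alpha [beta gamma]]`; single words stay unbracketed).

[cage [[cellar ladder] courier]]

Whole compound: head "courier" (specifically "cellar ladder courier"), modifier "cage".
Within "cellar ladder courier", the head is "courier" and the modifier is "cellar ladder".
Within "cellar ladder", the head is "ladder" and the modifier is "cellar".
Assembled: [cage [[cellar ladder] courier]].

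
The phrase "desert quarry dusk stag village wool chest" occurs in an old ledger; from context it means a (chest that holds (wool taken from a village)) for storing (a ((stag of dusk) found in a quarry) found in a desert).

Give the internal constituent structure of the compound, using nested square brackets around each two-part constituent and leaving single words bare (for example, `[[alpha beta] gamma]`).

[[desert [quarry [dusk stag]]] [[village wool] chest]]

Overall it is a kind of chest (specifically "village wool chest"); the modifier is "desert quarry dusk stag".
"desert quarry dusk stag" → head "stag" (specifically "quarry dusk stag"), modifier "desert".
"quarry dusk stag" → head "stag" (specifically "dusk stag"), modifier "quarry".
"dusk stag" → head "stag", modifier "dusk".
"village wool chest" → head "chest", modifier "village wool".
"village wool" → head "wool", modifier "village".
Assembled: [[desert [quarry [dusk stag]]] [[village wool] chest]].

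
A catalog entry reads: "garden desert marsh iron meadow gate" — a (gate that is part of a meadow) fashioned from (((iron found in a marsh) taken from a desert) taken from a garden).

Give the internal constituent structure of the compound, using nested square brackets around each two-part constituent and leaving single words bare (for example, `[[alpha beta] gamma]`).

[[garden [desert [marsh iron]]] [meadow gate]]

Overall it is a kind of gate (specifically "meadow gate"); the modifier is "garden desert marsh iron".
"garden desert marsh iron" → head "iron" (specifically "desert marsh iron"), modifier "garden".
"desert marsh iron" → head "iron" (specifically "marsh iron"), modifier "desert".
"marsh iron" → head "iron", modifier "marsh".
"meadow gate" → head "gate", modifier "meadow".
Assembled: [[garden [desert [marsh iron]]] [meadow gate]].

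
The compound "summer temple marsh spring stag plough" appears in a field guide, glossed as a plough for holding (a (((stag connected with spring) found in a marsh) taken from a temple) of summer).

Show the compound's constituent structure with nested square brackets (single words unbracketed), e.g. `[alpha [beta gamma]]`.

[[summer [temple [marsh [spring stag]]]] plough]

Whole compound: head "plough", modifier "summer temple marsh spring stag".
Within "summer temple marsh spring stag", the head is "stag" (specifically "temple marsh spring stag") and the modifier is "summer".
Within "temple marsh spring stag", the head is "stag" (specifically "marsh spring stag") and the modifier is "temple".
Within "marsh spring stag", the head is "stag" (specifically "spring stag") and the modifier is "marsh".
Within "spring stag", the head is "stag" and the modifier is "spring".
So the structure is [[summer [temple [marsh [spring stag]]]] plough].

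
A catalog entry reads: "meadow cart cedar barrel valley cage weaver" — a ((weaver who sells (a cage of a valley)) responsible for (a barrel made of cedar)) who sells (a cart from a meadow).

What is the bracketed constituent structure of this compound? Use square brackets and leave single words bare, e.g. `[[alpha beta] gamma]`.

[[meadow cart] [[cedar barrel] [[valley cage] weaver]]]

Overall it is a kind of weaver (specifically "cedar barrel valley cage weaver"); the modifier is "meadow cart".
"meadow cart" → head "cart", modifier "meadow".
"cedar barrel valley cage weaver" → head "weaver" (specifically "valley cage weaver"), modifier "cedar barrel".
"cedar barrel" → head "barrel", modifier "cedar".
"valley cage weaver" → head "weaver", modifier "valley cage".
"valley cage" → head "cage", modifier "valley".
Assembled: [[meadow cart] [[cedar barrel] [[valley cage] weaver]]].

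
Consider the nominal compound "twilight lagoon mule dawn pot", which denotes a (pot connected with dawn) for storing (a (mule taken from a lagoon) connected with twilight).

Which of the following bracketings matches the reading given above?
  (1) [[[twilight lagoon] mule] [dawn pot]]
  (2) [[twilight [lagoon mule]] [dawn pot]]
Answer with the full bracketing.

[[twilight [lagoon mule]] [dawn pot]]

The paraphrase's head is the "pot" part ("dawn pot"); its modifier is "twilight lagoon mule".
That top-level split, carried through the inner groups, gives [[twilight [lagoon mule]] [dawn pot]].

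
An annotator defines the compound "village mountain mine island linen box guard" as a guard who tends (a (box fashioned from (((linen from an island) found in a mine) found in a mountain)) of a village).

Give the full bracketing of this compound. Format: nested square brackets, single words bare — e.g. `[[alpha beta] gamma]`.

[[village [[mountain [mine [island linen]]] box]] guard]

Overall it is a kind of guard; the modifier is "village mountain mine island linen box".
"village mountain mine island linen box" → head "box" (specifically "mountain mine island linen box"), modifier "village".
"mountain mine island linen box" → head "box", modifier "mountain mine island linen".
"mountain mine island linen" → head "linen" (specifically "mine island linen"), modifier "mountain".
"mine island linen" → head "linen" (specifically "island linen"), modifier "mine".
"island linen" → head "linen", modifier "island".
Putting it together: [[village [[mountain [mine [island linen]]] box]] guard].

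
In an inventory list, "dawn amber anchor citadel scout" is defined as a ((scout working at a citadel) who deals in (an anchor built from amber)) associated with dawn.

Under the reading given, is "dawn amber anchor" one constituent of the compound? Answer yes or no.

The top-level split is [dawn] [amber anchor citadel scout]; the full structure is [dawn [[amber anchor] [citadel scout]]].
"dawn amber anchor" straddles a constituent boundary, so it is not a single unit.

no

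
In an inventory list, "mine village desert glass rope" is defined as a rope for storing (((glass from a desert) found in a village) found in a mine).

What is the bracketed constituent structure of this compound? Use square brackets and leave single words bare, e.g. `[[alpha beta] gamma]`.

[[mine [village [desert glass]]] rope]

At the top level: head "rope"; modifier "mine village desert glass".
"mine village desert glass" → head "glass" (specifically "village desert glass"), modifier "mine".
"village desert glass" → head "glass" (specifically "desert glass"), modifier "village".
"desert glass" → head "glass", modifier "desert".
Assembled: [[mine [village [desert glass]]] rope].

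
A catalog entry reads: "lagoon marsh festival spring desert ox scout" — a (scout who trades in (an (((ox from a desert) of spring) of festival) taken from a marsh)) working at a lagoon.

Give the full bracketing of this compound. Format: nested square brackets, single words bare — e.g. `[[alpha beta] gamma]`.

Whole compound: head "scout" (specifically "marsh festival spring desert ox scout"), modifier "lagoon".
Inside "marsh festival spring desert ox scout": head "scout", modifier "marsh festival spring desert ox".
Inside "marsh festival spring desert ox": head "ox" (specifically "festival spring desert ox"), modifier "marsh".
Inside "festival spring desert ox": head "ox" (specifically "spring desert ox"), modifier "festival".
Inside "spring desert ox": head "ox" (specifically "desert ox"), modifier "spring".
Inside "desert ox": head "ox", modifier "desert".
Putting it together: [lagoon [[marsh [festival [spring [desert ox]]]] scout]].

[lagoon [[marsh [festival [spring [desert ox]]]] scout]]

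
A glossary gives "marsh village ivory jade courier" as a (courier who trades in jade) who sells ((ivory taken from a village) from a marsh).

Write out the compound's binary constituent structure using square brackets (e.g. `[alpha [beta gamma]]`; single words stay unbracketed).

The outermost head in the paraphrase is "courier" (specifically "jade courier"), modified by "marsh village ivory".
Inside "marsh village ivory": head "ivory" (specifically "village ivory"), modifier "marsh".
Inside "village ivory": head "ivory", modifier "village".
Inside "jade courier": head "courier", modifier "jade".
Putting it together: [[marsh [village ivory]] [jade courier]].

[[marsh [village ivory]] [jade courier]]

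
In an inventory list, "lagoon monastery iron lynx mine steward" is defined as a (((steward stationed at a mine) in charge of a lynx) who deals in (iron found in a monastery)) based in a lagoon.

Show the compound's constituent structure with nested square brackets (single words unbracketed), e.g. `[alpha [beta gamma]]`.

[lagoon [[monastery iron] [lynx [mine steward]]]]

Whole compound: head "steward" (specifically "monastery iron lynx mine steward"), modifier "lagoon".
"monastery iron lynx mine steward" → head "steward" (specifically "lynx mine steward"), modifier "monastery iron".
"monastery iron" → head "iron", modifier "monastery".
"lynx mine steward" → head "steward" (specifically "mine steward"), modifier "lynx".
"mine steward" → head "steward", modifier "mine".
Putting it together: [lagoon [[monastery iron] [lynx [mine steward]]]].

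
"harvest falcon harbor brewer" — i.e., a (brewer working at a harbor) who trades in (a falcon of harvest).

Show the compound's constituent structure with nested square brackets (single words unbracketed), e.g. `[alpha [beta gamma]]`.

Overall it is a kind of brewer (specifically "harbor brewer"); the modifier is "harvest falcon".
Within "harvest falcon", the head is "falcon" and the modifier is "harvest".
Within "harbor brewer", the head is "brewer" and the modifier is "harbor".
So the structure is [[harvest falcon] [harbor brewer]].

[[harvest falcon] [harbor brewer]]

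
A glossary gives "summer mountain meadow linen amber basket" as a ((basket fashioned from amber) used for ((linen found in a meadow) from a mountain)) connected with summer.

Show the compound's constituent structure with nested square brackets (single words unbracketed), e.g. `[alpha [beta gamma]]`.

The outermost head in the paraphrase is "basket" (specifically "mountain meadow linen amber basket"), modified by "summer".
Within "mountain meadow linen amber basket", the head is "basket" (specifically "amber basket") and the modifier is "mountain meadow linen".
Within "mountain meadow linen", the head is "linen" (specifically "meadow linen") and the modifier is "mountain".
Within "meadow linen", the head is "linen" and the modifier is "meadow".
Within "amber basket", the head is "basket" and the modifier is "amber".
Assembled: [summer [[mountain [meadow linen]] [amber basket]]].

[summer [[mountain [meadow linen]] [amber basket]]]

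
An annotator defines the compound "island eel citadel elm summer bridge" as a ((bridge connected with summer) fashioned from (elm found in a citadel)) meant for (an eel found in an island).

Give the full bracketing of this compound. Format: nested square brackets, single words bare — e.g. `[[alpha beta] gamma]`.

[[island eel] [[citadel elm] [summer bridge]]]

The outermost head in the paraphrase is "bridge" (specifically "citadel elm summer bridge"), modified by "island eel".
Within "island eel", the head is "eel" and the modifier is "island".
Within "citadel elm summer bridge", the head is "bridge" (specifically "summer bridge") and the modifier is "citadel elm".
Within "citadel elm", the head is "elm" and the modifier is "citadel".
Within "summer bridge", the head is "bridge" and the modifier is "summer".
So the structure is [[island eel] [[citadel elm] [summer bridge]]].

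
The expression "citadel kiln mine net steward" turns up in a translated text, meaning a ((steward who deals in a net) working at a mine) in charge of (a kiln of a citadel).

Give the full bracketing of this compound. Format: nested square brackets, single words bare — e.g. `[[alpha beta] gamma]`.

[[citadel kiln] [mine [net steward]]]

Whole compound: head "steward" (specifically "mine net steward"), modifier "citadel kiln".
Within "citadel kiln", the head is "kiln" and the modifier is "citadel".
Within "mine net steward", the head is "steward" (specifically "net steward") and the modifier is "mine".
Within "net steward", the head is "steward" and the modifier is "net".
Putting it together: [[citadel kiln] [mine [net steward]]].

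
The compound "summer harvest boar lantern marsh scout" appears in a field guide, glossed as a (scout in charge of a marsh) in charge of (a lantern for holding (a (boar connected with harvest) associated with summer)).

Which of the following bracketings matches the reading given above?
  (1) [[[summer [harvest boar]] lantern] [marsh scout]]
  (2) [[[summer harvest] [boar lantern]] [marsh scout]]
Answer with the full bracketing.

The paraphrase's head is the "scout" part ("marsh scout"); its modifier is "summer harvest boar lantern".
That top-level split, carried through the inner groups, gives [[[summer [harvest boar]] lantern] [marsh scout]].

[[[summer [harvest boar]] lantern] [marsh scout]]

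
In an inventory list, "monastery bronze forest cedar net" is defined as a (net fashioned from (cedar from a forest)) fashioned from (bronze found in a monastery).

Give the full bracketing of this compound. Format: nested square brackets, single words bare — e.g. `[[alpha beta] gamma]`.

Overall it is a kind of net (specifically "forest cedar net"); the modifier is "monastery bronze".
"monastery bronze" → head "bronze", modifier "monastery".
"forest cedar net" → head "net", modifier "forest cedar".
"forest cedar" → head "cedar", modifier "forest".
Assembled: [[monastery bronze] [[forest cedar] net]].

[[monastery bronze] [[forest cedar] net]]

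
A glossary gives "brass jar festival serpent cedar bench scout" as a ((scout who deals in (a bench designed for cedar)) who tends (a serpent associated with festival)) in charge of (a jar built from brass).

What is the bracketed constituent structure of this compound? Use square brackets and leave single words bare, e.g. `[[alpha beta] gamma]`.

Overall it is a kind of scout (specifically "festival serpent cedar bench scout"); the modifier is "brass jar".
"brass jar" → head "jar", modifier "brass".
"festival serpent cedar bench scout" → head "scout" (specifically "cedar bench scout"), modifier "festival serpent".
"festival serpent" → head "serpent", modifier "festival".
"cedar bench scout" → head "scout", modifier "cedar bench".
"cedar bench" → head "bench", modifier "cedar".
Assembled: [[brass jar] [[festival serpent] [[cedar bench] scout]]].

[[brass jar] [[festival serpent] [[cedar bench] scout]]]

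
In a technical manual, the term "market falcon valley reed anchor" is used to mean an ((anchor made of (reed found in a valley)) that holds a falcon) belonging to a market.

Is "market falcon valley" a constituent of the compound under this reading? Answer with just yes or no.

no

The top-level split is [market] [falcon valley reed anchor]; the full structure is [market [falcon [[valley reed] anchor]]].
"market falcon valley" straddles a constituent boundary, so it is not a single unit.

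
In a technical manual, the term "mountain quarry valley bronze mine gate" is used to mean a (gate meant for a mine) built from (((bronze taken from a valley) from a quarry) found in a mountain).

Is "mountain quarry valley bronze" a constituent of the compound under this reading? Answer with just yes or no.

The paraphrase groups the words so that "mountain quarry valley bronze" is one unit: it corresponds to a single parenthesized sub-phrase.
The full structure is [[mountain [quarry [valley bronze]]] [mine gate]], in which [mountain quarry valley bronze] is a constituent.

yes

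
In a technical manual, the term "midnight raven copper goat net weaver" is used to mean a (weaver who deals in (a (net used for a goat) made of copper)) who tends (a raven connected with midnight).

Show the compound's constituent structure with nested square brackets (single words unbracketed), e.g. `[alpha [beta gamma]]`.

The outermost head in the paraphrase is "weaver" (specifically "copper goat net weaver"), modified by "midnight raven".
"midnight raven" → head "raven", modifier "midnight".
"copper goat net weaver" → head "weaver", modifier "copper goat net".
"copper goat net" → head "net" (specifically "goat net"), modifier "copper".
"goat net" → head "net", modifier "goat".
So the structure is [[midnight raven] [[copper [goat net]] weaver]].

[[midnight raven] [[copper [goat net]] weaver]]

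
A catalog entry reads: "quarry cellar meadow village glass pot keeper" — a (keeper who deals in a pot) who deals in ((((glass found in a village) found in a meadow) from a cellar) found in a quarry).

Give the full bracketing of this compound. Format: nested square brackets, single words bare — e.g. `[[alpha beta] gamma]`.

[[quarry [cellar [meadow [village glass]]]] [pot keeper]]

Overall it is a kind of keeper (specifically "pot keeper"); the modifier is "quarry cellar meadow village glass".
Inside "quarry cellar meadow village glass": head "glass" (specifically "cellar meadow village glass"), modifier "quarry".
Inside "cellar meadow village glass": head "glass" (specifically "meadow village glass"), modifier "cellar".
Inside "meadow village glass": head "glass" (specifically "village glass"), modifier "meadow".
Inside "village glass": head "glass", modifier "village".
Inside "pot keeper": head "keeper", modifier "pot".
Assembled: [[quarry [cellar [meadow [village glass]]]] [pot keeper]].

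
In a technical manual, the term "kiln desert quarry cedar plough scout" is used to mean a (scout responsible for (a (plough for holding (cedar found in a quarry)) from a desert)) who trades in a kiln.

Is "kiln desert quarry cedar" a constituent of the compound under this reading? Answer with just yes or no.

no

The top-level split is [kiln] [desert quarry cedar plough scout]; the full structure is [kiln [[desert [[quarry cedar] plough]] scout]].
"kiln desert quarry cedar" straddles a constituent boundary, so it is not a single unit.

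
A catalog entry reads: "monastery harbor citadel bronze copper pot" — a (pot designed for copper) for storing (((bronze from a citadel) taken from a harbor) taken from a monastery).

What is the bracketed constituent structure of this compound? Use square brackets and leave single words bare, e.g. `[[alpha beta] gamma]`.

[[monastery [harbor [citadel bronze]]] [copper pot]]

At the top level: head "pot" (specifically "copper pot"); modifier "monastery harbor citadel bronze".
Within "monastery harbor citadel bronze", the head is "bronze" (specifically "harbor citadel bronze") and the modifier is "monastery".
Within "harbor citadel bronze", the head is "bronze" (specifically "citadel bronze") and the modifier is "harbor".
Within "citadel bronze", the head is "bronze" and the modifier is "citadel".
Within "copper pot", the head is "pot" and the modifier is "copper".
So the structure is [[monastery [harbor [citadel bronze]]] [copper pot]].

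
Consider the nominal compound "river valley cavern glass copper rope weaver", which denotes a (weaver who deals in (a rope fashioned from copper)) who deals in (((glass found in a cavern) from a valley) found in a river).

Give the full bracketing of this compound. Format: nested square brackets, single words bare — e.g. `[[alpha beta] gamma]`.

[[river [valley [cavern glass]]] [[copper rope] weaver]]

Whole compound: head "weaver" (specifically "copper rope weaver"), modifier "river valley cavern glass".
"river valley cavern glass" → head "glass" (specifically "valley cavern glass"), modifier "river".
"valley cavern glass" → head "glass" (specifically "cavern glass"), modifier "valley".
"cavern glass" → head "glass", modifier "cavern".
"copper rope weaver" → head "weaver", modifier "copper rope".
"copper rope" → head "rope", modifier "copper".
So the structure is [[river [valley [cavern glass]]] [[copper rope] weaver]].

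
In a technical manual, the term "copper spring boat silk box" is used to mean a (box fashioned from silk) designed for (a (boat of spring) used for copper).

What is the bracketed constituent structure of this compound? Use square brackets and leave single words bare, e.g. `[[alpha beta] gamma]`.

[[copper [spring boat]] [silk box]]

At the top level: head "box" (specifically "silk box"); modifier "copper spring boat".
"copper spring boat" → head "boat" (specifically "spring boat"), modifier "copper".
"spring boat" → head "boat", modifier "spring".
"silk box" → head "box", modifier "silk".
Assembled: [[copper [spring boat]] [silk box]].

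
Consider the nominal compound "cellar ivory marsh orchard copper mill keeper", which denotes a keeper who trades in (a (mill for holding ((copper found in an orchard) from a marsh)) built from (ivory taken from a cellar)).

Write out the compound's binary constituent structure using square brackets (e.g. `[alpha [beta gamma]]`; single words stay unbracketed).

[[[cellar ivory] [[marsh [orchard copper]] mill]] keeper]

Overall it is a kind of keeper; the modifier is "cellar ivory marsh orchard copper mill".
Within "cellar ivory marsh orchard copper mill", the head is "mill" (specifically "marsh orchard copper mill") and the modifier is "cellar ivory".
Within "cellar ivory", the head is "ivory" and the modifier is "cellar".
Within "marsh orchard copper mill", the head is "mill" and the modifier is "marsh orchard copper".
Within "marsh orchard copper", the head is "copper" (specifically "orchard copper") and the modifier is "marsh".
Within "orchard copper", the head is "copper" and the modifier is "orchard".
So the structure is [[[cellar ivory] [[marsh [orchard copper]] mill]] keeper].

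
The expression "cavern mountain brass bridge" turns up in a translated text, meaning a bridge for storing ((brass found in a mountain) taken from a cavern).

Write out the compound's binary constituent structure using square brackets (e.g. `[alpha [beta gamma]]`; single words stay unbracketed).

[[cavern [mountain brass]] bridge]

At the top level: head "bridge"; modifier "cavern mountain brass".
Inside "cavern mountain brass": head "brass" (specifically "mountain brass"), modifier "cavern".
Inside "mountain brass": head "brass", modifier "mountain".
Putting it together: [[cavern [mountain brass]] bridge].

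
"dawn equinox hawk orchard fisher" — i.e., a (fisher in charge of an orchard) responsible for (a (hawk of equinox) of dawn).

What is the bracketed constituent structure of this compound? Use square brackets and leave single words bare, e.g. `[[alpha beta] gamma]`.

[[dawn [equinox hawk]] [orchard fisher]]

Overall it is a kind of fisher (specifically "orchard fisher"); the modifier is "dawn equinox hawk".
Inside "dawn equinox hawk": head "hawk" (specifically "equinox hawk"), modifier "dawn".
Inside "equinox hawk": head "hawk", modifier "equinox".
Inside "orchard fisher": head "fisher", modifier "orchard".
So the structure is [[dawn [equinox hawk]] [orchard fisher]].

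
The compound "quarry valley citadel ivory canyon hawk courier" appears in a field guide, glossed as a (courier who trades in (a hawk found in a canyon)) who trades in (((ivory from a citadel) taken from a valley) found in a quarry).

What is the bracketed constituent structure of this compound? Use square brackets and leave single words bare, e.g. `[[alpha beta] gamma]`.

At the top level: head "courier" (specifically "canyon hawk courier"); modifier "quarry valley citadel ivory".
"quarry valley citadel ivory" → head "ivory" (specifically "valley citadel ivory"), modifier "quarry".
"valley citadel ivory" → head "ivory" (specifically "citadel ivory"), modifier "valley".
"citadel ivory" → head "ivory", modifier "citadel".
"canyon hawk courier" → head "courier", modifier "canyon hawk".
"canyon hawk" → head "hawk", modifier "canyon".
Assembled: [[quarry [valley [citadel ivory]]] [[canyon hawk] courier]].

[[quarry [valley [citadel ivory]]] [[canyon hawk] courier]]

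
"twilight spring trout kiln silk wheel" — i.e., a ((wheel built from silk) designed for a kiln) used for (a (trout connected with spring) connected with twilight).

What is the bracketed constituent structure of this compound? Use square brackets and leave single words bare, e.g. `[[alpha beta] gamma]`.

[[twilight [spring trout]] [kiln [silk wheel]]]

At the top level: head "wheel" (specifically "kiln silk wheel"); modifier "twilight spring trout".
Within "twilight spring trout", the head is "trout" (specifically "spring trout") and the modifier is "twilight".
Within "spring trout", the head is "trout" and the modifier is "spring".
Within "kiln silk wheel", the head is "wheel" (specifically "silk wheel") and the modifier is "kiln".
Within "silk wheel", the head is "wheel" and the modifier is "silk".
Assembled: [[twilight [spring trout]] [kiln [silk wheel]]].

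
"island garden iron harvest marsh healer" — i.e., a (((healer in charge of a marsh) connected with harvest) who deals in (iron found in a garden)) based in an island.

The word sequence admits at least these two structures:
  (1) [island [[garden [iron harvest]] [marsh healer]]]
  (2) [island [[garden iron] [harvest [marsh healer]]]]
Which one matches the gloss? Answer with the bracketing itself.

[island [[garden iron] [harvest [marsh healer]]]]

The paraphrase's head is the "healer" part ("garden iron harvest marsh healer"); its modifier is "island".
That top-level split, carried through the inner groups, gives [island [[garden iron] [harvest [marsh healer]]]].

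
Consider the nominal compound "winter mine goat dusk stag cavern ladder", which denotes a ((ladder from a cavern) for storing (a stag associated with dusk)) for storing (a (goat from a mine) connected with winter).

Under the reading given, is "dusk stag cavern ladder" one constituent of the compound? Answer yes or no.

The paraphrase groups the words so that "dusk stag cavern ladder" is one unit: it corresponds to a single parenthesized sub-phrase.
The full structure is [[winter [mine goat]] [[dusk stag] [cavern ladder]]], in which [dusk stag cavern ladder] is a constituent.

yes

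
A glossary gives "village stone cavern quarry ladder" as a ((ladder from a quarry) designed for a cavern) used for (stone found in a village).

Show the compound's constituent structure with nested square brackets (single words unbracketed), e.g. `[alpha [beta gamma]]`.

[[village stone] [cavern [quarry ladder]]]

Whole compound: head "ladder" (specifically "cavern quarry ladder"), modifier "village stone".
Within "village stone", the head is "stone" and the modifier is "village".
Within "cavern quarry ladder", the head is "ladder" (specifically "quarry ladder") and the modifier is "cavern".
Within "quarry ladder", the head is "ladder" and the modifier is "quarry".
Putting it together: [[village stone] [cavern [quarry ladder]]].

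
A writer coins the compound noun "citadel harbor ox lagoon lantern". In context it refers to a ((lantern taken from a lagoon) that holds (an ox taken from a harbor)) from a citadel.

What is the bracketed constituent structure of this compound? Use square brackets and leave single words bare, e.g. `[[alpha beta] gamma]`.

[citadel [[harbor ox] [lagoon lantern]]]

Whole compound: head "lantern" (specifically "harbor ox lagoon lantern"), modifier "citadel".
Within "harbor ox lagoon lantern", the head is "lantern" (specifically "lagoon lantern") and the modifier is "harbor ox".
Within "harbor ox", the head is "ox" and the modifier is "harbor".
Within "lagoon lantern", the head is "lantern" and the modifier is "lagoon".
Putting it together: [citadel [[harbor ox] [lagoon lantern]]].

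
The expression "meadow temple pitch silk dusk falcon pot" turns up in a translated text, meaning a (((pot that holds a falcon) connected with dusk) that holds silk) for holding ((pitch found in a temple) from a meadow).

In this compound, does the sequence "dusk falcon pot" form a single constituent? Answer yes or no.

The paraphrase groups the words so that "dusk falcon pot" is one unit: it corresponds to a single parenthesized sub-phrase.
The full structure is [[meadow [temple pitch]] [silk [dusk [falcon pot]]]], in which [dusk falcon pot] is a constituent.

yes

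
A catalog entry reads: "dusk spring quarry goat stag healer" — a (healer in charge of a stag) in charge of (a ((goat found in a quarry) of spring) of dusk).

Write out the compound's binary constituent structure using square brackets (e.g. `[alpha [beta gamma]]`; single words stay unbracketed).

[[dusk [spring [quarry goat]]] [stag healer]]

Overall it is a kind of healer (specifically "stag healer"); the modifier is "dusk spring quarry goat".
Inside "dusk spring quarry goat": head "goat" (specifically "spring quarry goat"), modifier "dusk".
Inside "spring quarry goat": head "goat" (specifically "quarry goat"), modifier "spring".
Inside "quarry goat": head "goat", modifier "quarry".
Inside "stag healer": head "healer", modifier "stag".
So the structure is [[dusk [spring [quarry goat]]] [stag healer]].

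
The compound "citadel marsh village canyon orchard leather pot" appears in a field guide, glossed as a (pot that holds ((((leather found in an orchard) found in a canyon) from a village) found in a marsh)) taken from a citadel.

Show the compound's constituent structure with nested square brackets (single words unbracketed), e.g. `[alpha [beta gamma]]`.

Overall it is a kind of pot (specifically "marsh village canyon orchard leather pot"); the modifier is "citadel".
Inside "marsh village canyon orchard leather pot": head "pot", modifier "marsh village canyon orchard leather".
Inside "marsh village canyon orchard leather": head "leather" (specifically "village canyon orchard leather"), modifier "marsh".
Inside "village canyon orchard leather": head "leather" (specifically "canyon orchard leather"), modifier "village".
Inside "canyon orchard leather": head "leather" (specifically "orchard leather"), modifier "canyon".
Inside "orchard leather": head "leather", modifier "orchard".
So the structure is [citadel [[marsh [village [canyon [orchard leather]]]] pot]].

[citadel [[marsh [village [canyon [orchard leather]]]] pot]]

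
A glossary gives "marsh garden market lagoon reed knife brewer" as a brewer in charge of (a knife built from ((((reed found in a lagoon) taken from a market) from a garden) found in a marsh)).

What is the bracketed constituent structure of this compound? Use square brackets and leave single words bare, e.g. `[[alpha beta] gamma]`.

Whole compound: head "brewer", modifier "marsh garden market lagoon reed knife".
Within "marsh garden market lagoon reed knife", the head is "knife" and the modifier is "marsh garden market lagoon reed".
Within "marsh garden market lagoon reed", the head is "reed" (specifically "garden market lagoon reed") and the modifier is "marsh".
Within "garden market lagoon reed", the head is "reed" (specifically "market lagoon reed") and the modifier is "garden".
Within "market lagoon reed", the head is "reed" (specifically "lagoon reed") and the modifier is "market".
Within "lagoon reed", the head is "reed" and the modifier is "lagoon".
Assembled: [[[marsh [garden [market [lagoon reed]]]] knife] brewer].

[[[marsh [garden [market [lagoon reed]]]] knife] brewer]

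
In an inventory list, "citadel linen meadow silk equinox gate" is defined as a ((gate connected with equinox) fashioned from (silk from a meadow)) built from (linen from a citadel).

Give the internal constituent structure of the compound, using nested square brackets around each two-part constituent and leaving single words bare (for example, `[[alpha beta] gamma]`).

Whole compound: head "gate" (specifically "meadow silk equinox gate"), modifier "citadel linen".
Within "citadel linen", the head is "linen" and the modifier is "citadel".
Within "meadow silk equinox gate", the head is "gate" (specifically "equinox gate") and the modifier is "meadow silk".
Within "meadow silk", the head is "silk" and the modifier is "meadow".
Within "equinox gate", the head is "gate" and the modifier is "equinox".
So the structure is [[citadel linen] [[meadow silk] [equinox gate]]].

[[citadel linen] [[meadow silk] [equinox gate]]]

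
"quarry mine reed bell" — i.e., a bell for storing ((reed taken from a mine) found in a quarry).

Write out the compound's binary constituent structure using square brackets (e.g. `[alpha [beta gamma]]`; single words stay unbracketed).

[[quarry [mine reed]] bell]

Overall it is a kind of bell; the modifier is "quarry mine reed".
"quarry mine reed" → head "reed" (specifically "mine reed"), modifier "quarry".
"mine reed" → head "reed", modifier "mine".
So the structure is [[quarry [mine reed]] bell].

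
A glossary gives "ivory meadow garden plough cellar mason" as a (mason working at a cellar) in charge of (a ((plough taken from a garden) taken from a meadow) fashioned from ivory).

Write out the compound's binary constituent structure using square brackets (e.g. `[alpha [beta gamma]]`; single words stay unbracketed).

[[ivory [meadow [garden plough]]] [cellar mason]]

At the top level: head "mason" (specifically "cellar mason"); modifier "ivory meadow garden plough".
"ivory meadow garden plough" → head "plough" (specifically "meadow garden plough"), modifier "ivory".
"meadow garden plough" → head "plough" (specifically "garden plough"), modifier "meadow".
"garden plough" → head "plough", modifier "garden".
"cellar mason" → head "mason", modifier "cellar".
So the structure is [[ivory [meadow [garden plough]]] [cellar mason]].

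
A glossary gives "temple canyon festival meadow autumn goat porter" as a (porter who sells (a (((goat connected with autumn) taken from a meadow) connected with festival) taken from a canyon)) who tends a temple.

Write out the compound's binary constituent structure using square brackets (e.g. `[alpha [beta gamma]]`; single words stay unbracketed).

Overall it is a kind of porter (specifically "canyon festival meadow autumn goat porter"); the modifier is "temple".
Inside "canyon festival meadow autumn goat porter": head "porter", modifier "canyon festival meadow autumn goat".
Inside "canyon festival meadow autumn goat": head "goat" (specifically "festival meadow autumn goat"), modifier "canyon".
Inside "festival meadow autumn goat": head "goat" (specifically "meadow autumn goat"), modifier "festival".
Inside "meadow autumn goat": head "goat" (specifically "autumn goat"), modifier "meadow".
Inside "autumn goat": head "goat", modifier "autumn".
Putting it together: [temple [[canyon [festival [meadow [autumn goat]]]] porter]].

[temple [[canyon [festival [meadow [autumn goat]]]] porter]]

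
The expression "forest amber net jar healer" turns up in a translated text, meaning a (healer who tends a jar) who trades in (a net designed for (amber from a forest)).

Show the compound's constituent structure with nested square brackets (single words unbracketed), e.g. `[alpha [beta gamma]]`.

The outermost head in the paraphrase is "healer" (specifically "jar healer"), modified by "forest amber net".
"forest amber net" → head "net", modifier "forest amber".
"forest amber" → head "amber", modifier "forest".
"jar healer" → head "healer", modifier "jar".
So the structure is [[[forest amber] net] [jar healer]].

[[[forest amber] net] [jar healer]]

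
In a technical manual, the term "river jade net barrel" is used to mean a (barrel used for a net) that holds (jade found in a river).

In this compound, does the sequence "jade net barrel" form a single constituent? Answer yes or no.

The top-level split is [river jade] [net barrel]; the full structure is [[river jade] [net barrel]].
"jade net barrel" straddles a constituent boundary, so it is not a single unit.

no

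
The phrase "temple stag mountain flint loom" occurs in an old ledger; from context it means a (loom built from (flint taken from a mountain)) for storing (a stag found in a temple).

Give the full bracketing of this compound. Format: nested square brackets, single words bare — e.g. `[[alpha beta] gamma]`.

The outermost head in the paraphrase is "loom" (specifically "mountain flint loom"), modified by "temple stag".
Within "temple stag", the head is "stag" and the modifier is "temple".
Within "mountain flint loom", the head is "loom" and the modifier is "mountain flint".
Within "mountain flint", the head is "flint" and the modifier is "mountain".
Putting it together: [[temple stag] [[mountain flint] loom]].

[[temple stag] [[mountain flint] loom]]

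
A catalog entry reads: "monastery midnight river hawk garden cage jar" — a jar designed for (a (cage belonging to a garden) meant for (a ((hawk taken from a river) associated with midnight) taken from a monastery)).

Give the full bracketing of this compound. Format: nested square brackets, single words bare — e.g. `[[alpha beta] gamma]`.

At the top level: head "jar"; modifier "monastery midnight river hawk garden cage".
Inside "monastery midnight river hawk garden cage": head "cage" (specifically "garden cage"), modifier "monastery midnight river hawk".
Inside "monastery midnight river hawk": head "hawk" (specifically "midnight river hawk"), modifier "monastery".
Inside "midnight river hawk": head "hawk" (specifically "river hawk"), modifier "midnight".
Inside "river hawk": head "hawk", modifier "river".
Inside "garden cage": head "cage", modifier "garden".
Putting it together: [[[monastery [midnight [river hawk]]] [garden cage]] jar].

[[[monastery [midnight [river hawk]]] [garden cage]] jar]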